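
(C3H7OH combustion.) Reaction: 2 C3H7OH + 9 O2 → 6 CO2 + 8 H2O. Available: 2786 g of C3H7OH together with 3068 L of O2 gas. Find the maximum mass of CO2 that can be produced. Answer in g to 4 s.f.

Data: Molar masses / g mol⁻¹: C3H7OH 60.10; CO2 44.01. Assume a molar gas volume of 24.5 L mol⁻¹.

3674 g

n(C3H7OH) = 2786 / 60.10 = 46.36 mol
n(O2) = 3068 / 24.5 = 125.2 mol
n/ν for C3H7OH = 46.36/2 = 23.18
n/ν for O2 = 125.2/9 = 13.91
Smallest n/ν is O2 → limiting reagent.
n(CO2) = (6/9) × 125.2 = 83.47 mol
mass = 83.47 × 44.01 = 3674 g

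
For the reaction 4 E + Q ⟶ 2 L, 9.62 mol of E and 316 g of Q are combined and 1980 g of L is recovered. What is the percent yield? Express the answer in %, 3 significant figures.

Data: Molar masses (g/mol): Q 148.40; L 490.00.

94.9 %

n(E) = 9.620 mol
n(Q) = 316.0 / 148.40 = 2.129 mol
n/ν for E = 9.620/4 = 2.405
n/ν for Q = 2.129/1 = 2.129
Smallest n/ν is Q → limiting reagent.
theoretical n(L) = (2/1) × 2.129 = 4.258 mol → 2086 g
% yield = 1980 / 2086 × 100 = 94.92 %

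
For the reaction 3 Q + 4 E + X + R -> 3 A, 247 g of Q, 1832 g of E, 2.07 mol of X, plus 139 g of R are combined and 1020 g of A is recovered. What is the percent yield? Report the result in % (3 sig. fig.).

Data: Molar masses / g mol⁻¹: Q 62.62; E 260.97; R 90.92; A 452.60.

57.1 %

n(Q) = 247.0 / 62.62 = 3.944 mol
n(E) = 1832 / 260.97 = 7.020 mol
n(X) = 2.070 mol
n(R) = 139.0 / 90.92 = 1.529 mol
n/ν for Q = 3.944/3 = 1.315
n/ν for E = 7.020/4 = 1.755
n/ν for X = 2.070/1 = 2.070
n/ν for R = 1.529/1 = 1.529
Smallest n/ν is Q → limiting reagent.
theoretical n(A) = (3/3) × 3.944 = 3.944 mol → 1785 g
% yield = 1020 / 1785 × 100 = 57.14 %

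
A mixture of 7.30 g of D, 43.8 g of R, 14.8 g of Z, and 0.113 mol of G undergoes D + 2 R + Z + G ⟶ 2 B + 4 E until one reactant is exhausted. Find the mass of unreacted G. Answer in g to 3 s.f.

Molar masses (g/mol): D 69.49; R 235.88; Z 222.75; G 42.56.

n(D) = 7.300 / 69.49 = 0.1051 mol
n(R) = 43.80 / 235.88 = 0.1857 mol
n(Z) = 14.80 / 222.75 = 0.06644 mol
n(G) = 0.1130 mol
n/ν for D = 0.1051/1 = 0.1051
n/ν for R = 0.1857/2 = 0.09285
n/ν for Z = 0.06644/1 = 0.06644
n/ν for G = 0.1130/1 = 0.1130
Smallest n/ν is Z → limiting reagent.
G consumed = (1/1) × 0.06644 = 0.06644 mol
G remaining = 0.1130 − 0.06644 = 0.04656 mol
mass = 0.04656 × 42.56 = 1.982 g

1.98 g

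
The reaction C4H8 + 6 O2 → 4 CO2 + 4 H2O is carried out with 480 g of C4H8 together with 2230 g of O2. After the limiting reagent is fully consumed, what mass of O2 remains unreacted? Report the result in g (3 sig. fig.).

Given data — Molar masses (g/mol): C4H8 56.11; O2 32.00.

n(C4H8) = 480.0 / 56.11 = 8.555 mol
n(O2) = 2230 / 32.00 = 69.69 mol
n/ν for C4H8 = 8.555/1 = 8.555
n/ν for O2 = 69.69/6 = 11.62
Smallest n/ν is C4H8 → limiting reagent.
O2 consumed = (6/1) × 8.555 = 51.33 mol
O2 remaining = 69.69 − 51.33 = 18.36 mol
mass = 18.36 × 32.00 = 587.5 g

588 g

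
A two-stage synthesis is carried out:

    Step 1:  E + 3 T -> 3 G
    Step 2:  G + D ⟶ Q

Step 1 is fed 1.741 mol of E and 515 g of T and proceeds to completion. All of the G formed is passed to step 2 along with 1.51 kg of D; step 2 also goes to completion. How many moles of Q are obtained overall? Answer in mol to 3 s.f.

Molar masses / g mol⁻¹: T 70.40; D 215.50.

Step 1:
n(E) = 1.741 mol
n(T) = 515.0 / 70.40 = 7.315 mol
n/ν for E = 1.741/1 = 1.741
n/ν for T = 7.315/3 = 2.438
Smallest n/ν is E → limiting reagent.
n(G) produced = (3/1) × 1.741 = 5.223 mol
Step 2:
n(G) available = 5.223 mol
n(D) = 1.510×1000 / 215.50 = 7.007 mol
n/ν for G = 5.223/1 = 5.223
n/ν for D = 7.007/1 = 7.007
Smallest n/ν is G → limiting reagent.
n(Q) = (1/1) × 5.223 = 5.223 mol

5.22 mol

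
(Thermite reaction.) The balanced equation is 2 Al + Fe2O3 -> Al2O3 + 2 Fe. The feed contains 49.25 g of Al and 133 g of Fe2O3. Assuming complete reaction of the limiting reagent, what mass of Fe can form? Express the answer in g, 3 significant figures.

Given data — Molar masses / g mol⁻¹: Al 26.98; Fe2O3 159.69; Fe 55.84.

93.0 g

n(Al) = 49.25 / 26.98 = 1.825 mol
n(Fe2O3) = 133.0 / 159.69 = 0.8329 mol
n/ν for Al = 1.825/2 = 0.9125
n/ν for Fe2O3 = 0.8329/1 = 0.8329
Smallest n/ν is Fe2O3 → limiting reagent.
n(Fe) = (2/1) × 0.8329 = 1.666 mol
mass = 1.666 × 55.84 = 93.03 g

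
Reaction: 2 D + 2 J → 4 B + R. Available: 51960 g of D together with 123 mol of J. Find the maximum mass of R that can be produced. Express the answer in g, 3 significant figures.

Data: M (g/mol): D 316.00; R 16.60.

n(D) = 51960 / 316.00 = 164.4 mol
n(J) = 123.0 mol
n/ν for D = 164.4/2 = 82.20
n/ν for J = 123.0/2 = 61.50
Smallest n/ν is J → limiting reagent.
n(R) = (1/2) × 123.0 = 61.50 mol
mass = 61.50 × 16.60 = 1021 g

1020 g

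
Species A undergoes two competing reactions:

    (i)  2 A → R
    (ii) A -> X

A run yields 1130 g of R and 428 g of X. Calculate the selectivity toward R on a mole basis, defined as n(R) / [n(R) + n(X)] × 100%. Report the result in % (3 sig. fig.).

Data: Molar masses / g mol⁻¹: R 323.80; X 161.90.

56.9 %

n(R) = 1130 / 323.80 = 3.490 mol
n(X) = 428 / 161.90 = 2.644 mol
selectivity = 3.490/(3.490+2.644) × 100 = 56.90 %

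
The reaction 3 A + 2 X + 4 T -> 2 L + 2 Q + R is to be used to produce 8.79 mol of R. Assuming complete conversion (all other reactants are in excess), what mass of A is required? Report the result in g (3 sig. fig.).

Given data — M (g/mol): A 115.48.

3050 g

n(R) = 8.790 mol
n(A) = (3/1) × 8.790 = 26.37 mol
mass = 26.37 × 115.48 = 3045 g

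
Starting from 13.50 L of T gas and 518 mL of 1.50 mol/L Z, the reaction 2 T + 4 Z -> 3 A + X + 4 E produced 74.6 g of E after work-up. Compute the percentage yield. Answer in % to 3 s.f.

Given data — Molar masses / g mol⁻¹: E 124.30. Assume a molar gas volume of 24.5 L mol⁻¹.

77.2 %

n(T) = 13.50 / 24.5 = 0.5510 mol
n(Z) = 1.50 × 518.0/1000 = 0.7770 mol
n/ν → T: 0.2755, Z: 0.1943; Z is limiting.
theoretical n(E) = (4/4) × 0.7770 = 0.7770 mol → 96.58 g
% yield = 74.6 / 96.58 × 100 = 77.24 %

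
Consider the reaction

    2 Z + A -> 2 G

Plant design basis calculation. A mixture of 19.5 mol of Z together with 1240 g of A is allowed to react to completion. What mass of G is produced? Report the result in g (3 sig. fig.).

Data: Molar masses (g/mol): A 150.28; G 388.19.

6410 g

n(Z) = 19.50 mol
n(A) = 1240 / 150.28 = 8.251 mol
n/ν for Z = 19.50/2 = 9.750
n/ν for A = 8.251/1 = 8.251
Smallest n/ν is A → limiting reagent.
n(G) = (2/1) × 8.251 = 16.50 mol
mass = 16.50 × 388.19 = 6405 g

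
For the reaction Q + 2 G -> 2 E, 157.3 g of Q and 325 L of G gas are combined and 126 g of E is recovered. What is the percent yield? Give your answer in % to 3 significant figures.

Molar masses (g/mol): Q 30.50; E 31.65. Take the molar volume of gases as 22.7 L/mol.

38.6 %

n(Q) = 157.3 / 30.50 = 5.157 mol
n(G) = 325.0 / 22.7 = 14.32 mol
n/ν for Q = 5.157/1 = 5.157
n/ν for G = 14.32/2 = 7.160
Smallest n/ν is Q → limiting reagent.
theoretical n(E) = (2/1) × 5.157 = 10.31 mol → 326.3 g
% yield = 126 / 326.3 × 100 = 38.61 %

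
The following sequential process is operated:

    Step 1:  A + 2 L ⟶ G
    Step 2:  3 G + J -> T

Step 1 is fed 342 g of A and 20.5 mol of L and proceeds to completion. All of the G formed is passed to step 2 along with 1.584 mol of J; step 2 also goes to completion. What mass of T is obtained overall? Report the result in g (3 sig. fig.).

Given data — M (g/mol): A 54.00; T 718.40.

1140 g

Step 1:
n(A) = 342.0 / 54.00 = 6.333 mol
n(L) = 20.50 mol
n/ν for A = 6.333/1 = 6.333
n/ν for L = 20.50/2 = 10.25
Smallest n/ν is A → limiting reagent.
n(G) produced = (1/1) × 6.333 = 6.333 mol
Step 2:
n(G) available = 6.333 mol
n(J) = 1.584 mol
n/ν for G = 6.333/3 = 2.111
n/ν for J = 1.584/1 = 1.584
Smallest n/ν is J → limiting reagent.
n(T) = (1/1) × 1.584 = 1.584 mol
mass = 1.584 × 718.40 = 1138 g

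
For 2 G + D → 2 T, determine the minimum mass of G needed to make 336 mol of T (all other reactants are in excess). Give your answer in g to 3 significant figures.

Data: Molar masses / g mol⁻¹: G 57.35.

n(T) = 336.0 mol
n(G) = (2/2) × 336.0 = 336.0 mol
mass = 336.0 × 57.35 = 19270 g

19300 g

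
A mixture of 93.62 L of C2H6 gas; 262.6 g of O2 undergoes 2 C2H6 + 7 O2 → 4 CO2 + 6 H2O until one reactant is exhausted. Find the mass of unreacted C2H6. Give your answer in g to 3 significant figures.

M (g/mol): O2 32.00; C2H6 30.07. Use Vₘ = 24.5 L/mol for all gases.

44.4 g

n(C2H6) = 93.62 / 24.5 = 3.821 mol
n(O2) = 262.6 / 32.00 = 8.206 mol
n/ν for C2H6 = 3.821/2 = 1.911
n/ν for O2 = 8.206/7 = 1.172
Smallest n/ν is O2 → limiting reagent.
C2H6 consumed = (2/7) × 8.206 = 2.345 mol
C2H6 remaining = 3.821 − 2.345 = 1.476 mol
mass = 1.476 × 30.07 = 44.38 g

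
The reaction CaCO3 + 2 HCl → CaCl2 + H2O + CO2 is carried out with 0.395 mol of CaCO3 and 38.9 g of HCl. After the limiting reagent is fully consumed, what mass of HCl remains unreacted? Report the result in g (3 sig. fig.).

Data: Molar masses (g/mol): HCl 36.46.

10.1 g

n(CaCO3) = 0.3950 mol
n(HCl) = 38.90 / 36.46 = 1.067 mol
n/ν for CaCO3 = 0.3950/1 = 0.3950
n/ν for HCl = 1.067/2 = 0.5335
Smallest n/ν is CaCO3 → limiting reagent.
HCl consumed = (2/1) × 0.3950 = 0.7900 mol
HCl remaining = 1.067 − 0.7900 = 0.2770 mol
mass = 0.2770 × 36.46 = 10.10 g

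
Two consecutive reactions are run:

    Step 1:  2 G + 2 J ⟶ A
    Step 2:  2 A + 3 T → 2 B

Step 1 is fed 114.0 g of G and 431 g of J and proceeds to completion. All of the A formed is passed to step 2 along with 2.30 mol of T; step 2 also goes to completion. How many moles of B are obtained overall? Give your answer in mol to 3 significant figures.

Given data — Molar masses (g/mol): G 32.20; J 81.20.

Step 1:
n(G) = 114.0 / 32.20 = 3.540 mol
n(J) = 431.0 / 81.20 = 5.308 mol
n/ν for G = 3.540/2 = 1.770
n/ν for J = 5.308/2 = 2.654
Smallest n/ν is G → limiting reagent.
n(A) produced = (1/2) × 3.540 = 1.770 mol
Step 2:
n(A) available = 1.770 mol
n(T) = 2.300 mol
n/ν for A = 1.770/2 = 0.8850
n/ν for T = 2.300/3 = 0.7667
Smallest n/ν is T → limiting reagent.
n(B) = (2/3) × 2.300 = 1.533 mol

1.53 mol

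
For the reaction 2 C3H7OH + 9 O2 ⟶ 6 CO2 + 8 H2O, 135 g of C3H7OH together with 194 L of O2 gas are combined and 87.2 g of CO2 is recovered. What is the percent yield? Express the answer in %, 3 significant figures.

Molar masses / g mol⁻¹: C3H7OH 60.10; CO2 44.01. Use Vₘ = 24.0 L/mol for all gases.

n(C3H7OH) = 135.0 / 60.10 = 2.246 mol
n(O2) = 194.0 / 24.0 = 8.083 mol
n/ν for C3H7OH = 2.246/2 = 1.123
n/ν for O2 = 8.083/9 = 0.8981
Smallest n/ν is O2 → limiting reagent.
theoretical n(CO2) = (6/9) × 8.083 = 5.389 mol → 237.2 g
% yield = 87.2 / 237.2 × 100 = 36.76 %

36.8 %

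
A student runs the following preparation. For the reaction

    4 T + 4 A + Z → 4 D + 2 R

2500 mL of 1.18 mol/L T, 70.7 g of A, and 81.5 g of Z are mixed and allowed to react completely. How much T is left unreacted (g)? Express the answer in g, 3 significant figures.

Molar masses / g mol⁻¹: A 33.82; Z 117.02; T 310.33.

n(T) = 1.18 × 2500/1000 = 2.950 mol
n(A) = 70.70 / 33.82 = 2.090 mol
n(Z) = 81.50 / 117.02 = 0.6965 mol
n/ν → T: 0.7375, A: 0.5225, Z: 0.6965; A is limiting.
T consumed = (4/4) × 2.090 = 2.090 mol
T remaining = 2.950 − 2.090 = 0.8600 mol
mass = 0.8600 × 310.33 = 266.9 g

267 g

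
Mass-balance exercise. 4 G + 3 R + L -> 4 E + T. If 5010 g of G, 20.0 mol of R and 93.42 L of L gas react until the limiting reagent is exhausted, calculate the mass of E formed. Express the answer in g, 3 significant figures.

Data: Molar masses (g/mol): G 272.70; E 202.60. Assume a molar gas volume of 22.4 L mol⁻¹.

n(G) = 5010 / 272.70 = 18.37 mol
n(R) = 20.00 mol
n(L) = 93.42 / 22.4 = 4.171 mol
n/ν for G = 18.37/4 = 4.593
n/ν for R = 20.00/3 = 6.667
n/ν for L = 4.171/1 = 4.171
Smallest n/ν is L → limiting reagent.
n(E) = (4/1) × 4.171 = 16.68 mol
mass = 16.68 × 202.60 = 3379 g

3380 g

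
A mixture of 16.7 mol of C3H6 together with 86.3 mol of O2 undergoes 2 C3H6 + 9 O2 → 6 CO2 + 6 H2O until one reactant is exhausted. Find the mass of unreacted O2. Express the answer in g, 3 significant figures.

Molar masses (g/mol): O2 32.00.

357 g

n(C3H6) = 16.70 mol
n(O2) = 86.30 mol
n/ν for C3H6 = 16.70/2 = 8.350
n/ν for O2 = 86.30/9 = 9.589
Smallest n/ν is C3H6 → limiting reagent.
O2 consumed = (9/2) × 16.70 = 75.15 mol
O2 remaining = 86.30 − 75.15 = 11.15 mol
mass = 11.15 × 32.00 = 356.8 g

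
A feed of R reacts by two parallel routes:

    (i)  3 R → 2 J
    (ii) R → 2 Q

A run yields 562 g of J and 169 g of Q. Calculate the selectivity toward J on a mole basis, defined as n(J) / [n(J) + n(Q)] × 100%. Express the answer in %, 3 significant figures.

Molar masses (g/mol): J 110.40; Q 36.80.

n(J) = 562 / 110.40 = 5.091 mol
n(Q) = 169 / 36.80 = 4.592 mol
selectivity = 5.091/(5.091+4.592) × 100 = 52.58 %

52.6 %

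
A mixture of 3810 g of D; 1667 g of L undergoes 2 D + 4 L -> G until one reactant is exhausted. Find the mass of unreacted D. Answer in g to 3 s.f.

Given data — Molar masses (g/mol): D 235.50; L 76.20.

n(D) = 3810 / 235.50 = 16.18 mol
n(L) = 1667 / 76.20 = 21.88 mol
n/ν for D = 16.18/2 = 8.090
n/ν for L = 21.88/4 = 5.470
Smallest n/ν is L → limiting reagent.
D consumed = (2/4) × 21.88 = 10.94 mol
D remaining = 16.18 − 10.94 = 5.240 mol
mass = 5.240 × 235.50 = 1234 g

1230 g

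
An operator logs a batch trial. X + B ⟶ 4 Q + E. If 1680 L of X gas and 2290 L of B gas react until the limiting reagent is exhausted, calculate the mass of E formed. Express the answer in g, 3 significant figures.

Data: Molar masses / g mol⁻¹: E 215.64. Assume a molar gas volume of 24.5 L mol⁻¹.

n(X) = 1680 / 24.5 = 68.57 mol
n(B) = 2290 / 24.5 = 93.47 mol
n/ν for X = 68.57/1 = 68.57
n/ν for B = 93.47/1 = 93.47
Smallest n/ν is X → limiting reagent.
n(E) = (1/1) × 68.57 = 68.57 mol
mass = 68.57 × 215.64 = 14790 g

14800 g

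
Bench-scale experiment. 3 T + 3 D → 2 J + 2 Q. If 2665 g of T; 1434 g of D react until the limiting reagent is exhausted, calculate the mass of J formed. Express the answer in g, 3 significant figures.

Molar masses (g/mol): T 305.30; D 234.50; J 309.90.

1260 g

n(T) = 2665 / 305.30 = 8.729 mol
n(D) = 1434 / 234.50 = 6.115 mol
n/ν → T: 2.910, D: 2.038; D is limiting.
n(J) = (2/3) × 6.115 = 4.077 mol
mass = 4.077 × 309.90 = 1263 g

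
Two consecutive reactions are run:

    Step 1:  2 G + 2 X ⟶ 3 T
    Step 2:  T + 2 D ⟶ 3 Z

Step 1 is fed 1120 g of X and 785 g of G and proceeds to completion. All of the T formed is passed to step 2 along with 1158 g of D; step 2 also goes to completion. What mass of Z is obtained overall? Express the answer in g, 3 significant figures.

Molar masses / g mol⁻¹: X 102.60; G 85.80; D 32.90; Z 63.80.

2630 g

Step 1:
n(X) = 1120 / 102.60 = 10.92 mol
n(G) = 785.0 / 85.80 = 9.149 mol
n/ν → X: 5.460, G: 4.575; G is limiting.
n(T) produced = (3/2) × 9.149 = 13.72 mol
Step 2:
n(T) available = 13.72 mol
n(D) = 1158 / 32.90 = 35.20 mol
n/ν → T: 13.72, D: 17.60; T is limiting.
n(Z) = (3/1) × 13.72 = 41.16 mol
mass = 41.16 × 63.80 = 2626 g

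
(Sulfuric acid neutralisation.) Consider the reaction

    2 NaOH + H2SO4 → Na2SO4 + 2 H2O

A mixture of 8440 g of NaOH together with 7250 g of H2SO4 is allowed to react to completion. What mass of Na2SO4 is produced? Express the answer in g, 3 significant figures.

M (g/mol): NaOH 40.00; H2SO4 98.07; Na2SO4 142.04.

10500 g

n(NaOH) = 8440 / 40.00 = 211.0 mol
n(H2SO4) = 7250 / 98.07 = 73.93 mol
n/ν → NaOH: 105.5, H2SO4: 73.93; H2SO4 is limiting.
n(Na2SO4) = (1/1) × 73.93 = 73.93 mol
mass = 73.93 × 142.04 = 10500 g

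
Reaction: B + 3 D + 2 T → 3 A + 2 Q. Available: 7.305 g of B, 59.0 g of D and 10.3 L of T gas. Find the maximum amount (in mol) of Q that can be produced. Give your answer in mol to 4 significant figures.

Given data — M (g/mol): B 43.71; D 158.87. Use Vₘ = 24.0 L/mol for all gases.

0.2476 mol

n(B) = 7.305 / 43.71 = 0.1671 mol
n(D) = 59.00 / 158.87 = 0.3714 mol
n(T) = 10.30 / 24.0 = 0.4292 mol
n/ν for B = 0.1671/1 = 0.1671
n/ν for D = 0.3714/3 = 0.1238
n/ν for T = 0.4292/2 = 0.2146
Smallest n/ν is D → limiting reagent.
n(Q) = (2/3) × 0.3714 = 0.2476 mol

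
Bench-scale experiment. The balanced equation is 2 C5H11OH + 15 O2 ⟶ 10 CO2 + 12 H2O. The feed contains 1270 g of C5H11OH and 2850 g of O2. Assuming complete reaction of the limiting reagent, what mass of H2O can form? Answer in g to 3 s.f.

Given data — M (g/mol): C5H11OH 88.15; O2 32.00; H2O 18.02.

n(C5H11OH) = 1270 / 88.15 = 14.41 mol
n(O2) = 2850 / 32.00 = 89.06 mol
n/ν for C5H11OH = 14.41/2 = 7.205
n/ν for O2 = 89.06/15 = 5.937
Smallest n/ν is O2 → limiting reagent.
n(H2O) = (12/15) × 89.06 = 71.25 mol
mass = 71.25 × 18.02 = 1284 g

1280 g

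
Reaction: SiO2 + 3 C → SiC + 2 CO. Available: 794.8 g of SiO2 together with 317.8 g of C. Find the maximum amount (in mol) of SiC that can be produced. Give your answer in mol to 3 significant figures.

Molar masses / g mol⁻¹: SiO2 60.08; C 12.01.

n(SiO2) = 794.8 / 60.08 = 13.23 mol
n(C) = 317.8 / 12.01 = 26.46 mol
n/ν for SiO2 = 13.23/1 = 13.23
n/ν for C = 26.46/3 = 8.820
Smallest n/ν is C → limiting reagent.
n(SiC) = (1/3) × 26.46 = 8.820 mol

8.82 mol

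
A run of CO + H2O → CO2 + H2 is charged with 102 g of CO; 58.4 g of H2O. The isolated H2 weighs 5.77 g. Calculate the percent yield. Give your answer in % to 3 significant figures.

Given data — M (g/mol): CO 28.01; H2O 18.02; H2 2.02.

n(CO) = 102.0 / 28.01 = 3.642 mol
n(H2O) = 58.40 / 18.02 = 3.241 mol
n/ν → CO: 3.642, H2O: 3.241; H2O is limiting.
theoretical n(H2) = (1/1) × 3.241 = 3.241 mol → 6.547 g
% yield = 5.77 / 6.547 × 100 = 88.13 %

88.1 %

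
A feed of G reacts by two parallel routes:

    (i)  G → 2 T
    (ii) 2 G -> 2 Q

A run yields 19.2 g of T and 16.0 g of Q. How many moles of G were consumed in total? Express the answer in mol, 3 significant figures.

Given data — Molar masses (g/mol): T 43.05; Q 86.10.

0.409 mol

n(T) = 19.2 / 43.05 = 0.4460 mol
n(Q) = 16.0 / 86.10 = 0.1858 mol
n(G) via (i) = (1/2)×0.4460 = 0.2230 mol
n(G) via (ii) = (2/2)×0.1858 = 0.1858 mol
total n(G) = 0.2230 + 0.1858 = 0.4088 mol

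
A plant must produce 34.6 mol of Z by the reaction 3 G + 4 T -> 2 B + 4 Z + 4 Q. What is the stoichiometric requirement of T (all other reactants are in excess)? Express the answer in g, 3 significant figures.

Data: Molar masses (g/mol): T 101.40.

3510 g

n(Z) = 34.60 mol
n(T) = (4/4) × 34.60 = 34.60 mol
mass = 34.60 × 101.40 = 3508 g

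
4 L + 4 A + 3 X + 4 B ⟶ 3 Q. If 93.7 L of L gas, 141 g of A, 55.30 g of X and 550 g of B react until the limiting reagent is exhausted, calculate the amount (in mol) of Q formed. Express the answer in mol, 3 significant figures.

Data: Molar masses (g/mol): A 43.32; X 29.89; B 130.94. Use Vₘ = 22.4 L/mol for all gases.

1.85 mol

n(L) = 93.70 / 22.4 = 4.183 mol
n(A) = 141.0 / 43.32 = 3.255 mol
n(X) = 55.30 / 29.89 = 1.850 mol
n(B) = 550.0 / 130.94 = 4.200 mol
n/ν → L: 1.046, A: 0.8138, X: 0.6167, B: 1.050; X is limiting.
n(Q) = (3/3) × 1.850 = 1.850 mol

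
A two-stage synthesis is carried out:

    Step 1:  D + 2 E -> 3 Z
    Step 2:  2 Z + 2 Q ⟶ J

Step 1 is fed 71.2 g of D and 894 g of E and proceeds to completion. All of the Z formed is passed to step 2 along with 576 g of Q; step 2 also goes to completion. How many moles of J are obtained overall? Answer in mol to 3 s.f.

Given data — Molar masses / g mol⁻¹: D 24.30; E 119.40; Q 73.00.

Step 1:
n(D) = 71.20 / 24.30 = 2.930 mol
n(E) = 894.0 / 119.40 = 7.487 mol
n/ν → D: 2.930, E: 3.744; D is limiting.
n(Z) produced = (3/1) × 2.930 = 8.790 mol
Step 2:
n(Z) available = 8.790 mol
n(Q) = 576.0 / 73.00 = 7.890 mol
n/ν → Z: 4.395, Q: 3.945; Q is limiting.
n(J) = (1/2) × 7.890 = 3.945 mol

3.95 mol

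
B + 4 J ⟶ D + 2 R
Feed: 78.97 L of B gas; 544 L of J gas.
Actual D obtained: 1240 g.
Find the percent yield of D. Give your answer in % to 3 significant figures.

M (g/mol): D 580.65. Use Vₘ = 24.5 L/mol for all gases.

n(B) = 78.97 / 24.5 = 3.223 mol
n(J) = 544.0 / 24.5 = 22.20 mol
n/ν for B = 3.223/1 = 3.223
n/ν for J = 22.20/4 = 5.550
Smallest n/ν is B → limiting reagent.
theoretical n(D) = (1/1) × 3.223 = 3.223 mol → 1871 g
% yield = 1240 / 1871 × 100 = 66.27 %

66.3 %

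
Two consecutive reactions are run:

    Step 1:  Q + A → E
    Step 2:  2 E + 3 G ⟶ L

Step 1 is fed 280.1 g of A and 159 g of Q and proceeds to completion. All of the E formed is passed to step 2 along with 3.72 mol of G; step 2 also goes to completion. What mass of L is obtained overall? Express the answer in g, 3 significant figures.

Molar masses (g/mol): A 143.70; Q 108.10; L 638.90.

470 g

Step 1:
n(A) = 280.1 / 143.70 = 1.949 mol
n(Q) = 159.0 / 108.10 = 1.471 mol
n/ν for A = 1.949/1 = 1.949
n/ν for Q = 1.471/1 = 1.471
Smallest n/ν is Q → limiting reagent.
n(E) produced = (1/1) × 1.471 = 1.471 mol
Step 2:
n(E) available = 1.471 mol
n(G) = 3.720 mol
n/ν for E = 1.471/2 = 0.7355
n/ν for G = 3.720/3 = 1.240
Smallest n/ν is E → limiting reagent.
n(L) = (1/2) × 1.471 = 0.7355 mol
mass = 0.7355 × 638.90 = 469.9 g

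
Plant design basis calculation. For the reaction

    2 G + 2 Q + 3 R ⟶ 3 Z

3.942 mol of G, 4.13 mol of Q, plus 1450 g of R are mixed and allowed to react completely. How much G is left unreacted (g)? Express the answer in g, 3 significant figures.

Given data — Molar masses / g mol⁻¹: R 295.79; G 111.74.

n(G) = 3.942 mol
n(Q) = 4.130 mol
n(R) = 1450 / 295.79 = 4.902 mol
n/ν for G = 3.942/2 = 1.971
n/ν for Q = 4.130/2 = 2.065
n/ν for R = 4.902/3 = 1.634
Smallest n/ν is R → limiting reagent.
G consumed = (2/3) × 4.902 = 3.268 mol
G remaining = 3.942 − 3.268 = 0.6740 mol
mass = 0.6740 × 111.74 = 75.31 g

75.3 g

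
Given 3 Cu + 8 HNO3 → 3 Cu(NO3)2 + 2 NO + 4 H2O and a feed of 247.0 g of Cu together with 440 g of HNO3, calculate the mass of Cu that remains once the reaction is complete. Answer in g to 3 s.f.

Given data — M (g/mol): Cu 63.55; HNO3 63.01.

80.6 g

n(Cu) = 247.0 / 63.55 = 3.887 mol
n(HNO3) = 440.0 / 63.01 = 6.983 mol
n/ν for Cu = 3.887/3 = 1.296
n/ν for HNO3 = 6.983/8 = 0.8729
Smallest n/ν is HNO3 → limiting reagent.
Cu consumed = (3/8) × 6.983 = 2.619 mol
Cu remaining = 3.887 − 2.619 = 1.268 mol
mass = 1.268 × 63.55 = 80.58 g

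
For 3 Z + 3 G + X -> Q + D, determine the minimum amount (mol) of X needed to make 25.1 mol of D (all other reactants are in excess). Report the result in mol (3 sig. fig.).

n(D) = 25.10 mol
n(X) = (1/1) × 25.10 = 25.10 mol

25.1 mol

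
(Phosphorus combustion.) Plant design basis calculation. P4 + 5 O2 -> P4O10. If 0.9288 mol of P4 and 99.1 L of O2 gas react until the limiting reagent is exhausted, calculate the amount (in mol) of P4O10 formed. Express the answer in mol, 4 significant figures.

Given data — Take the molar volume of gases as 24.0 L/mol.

n(P4) = 0.9288 mol
n(O2) = 99.10 / 24.0 = 4.129 mol
n/ν → P4: 0.9288, O2: 0.8258; O2 is limiting.
n(P4O10) = (1/5) × 4.129 = 0.8258 mol

0.8258 mol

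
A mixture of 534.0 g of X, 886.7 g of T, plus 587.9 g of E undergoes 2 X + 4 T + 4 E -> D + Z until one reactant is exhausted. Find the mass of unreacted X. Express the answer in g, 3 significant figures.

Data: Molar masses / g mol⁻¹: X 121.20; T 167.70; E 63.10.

n(X) = 534.0 / 121.20 = 4.406 mol
n(T) = 886.7 / 167.70 = 5.287 mol
n(E) = 587.9 / 63.10 = 9.317 mol
n/ν for X = 4.406/2 = 2.203
n/ν for T = 5.287/4 = 1.322
n/ν for E = 9.317/4 = 2.329
Smallest n/ν is T → limiting reagent.
X consumed = (2/4) × 5.287 = 2.644 mol
X remaining = 4.406 − 2.644 = 1.762 mol
mass = 1.762 × 121.20 = 213.6 g

214 g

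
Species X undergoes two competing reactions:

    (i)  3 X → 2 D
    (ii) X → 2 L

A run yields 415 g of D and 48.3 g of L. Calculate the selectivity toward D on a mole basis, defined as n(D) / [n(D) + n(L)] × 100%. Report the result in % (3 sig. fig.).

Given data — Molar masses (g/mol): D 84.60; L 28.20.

n(D) = 415 / 84.60 = 4.905 mol
n(L) = 48.3 / 28.20 = 1.713 mol
selectivity = 4.905/(4.905+1.713) × 100 = 74.12 %

74.1 %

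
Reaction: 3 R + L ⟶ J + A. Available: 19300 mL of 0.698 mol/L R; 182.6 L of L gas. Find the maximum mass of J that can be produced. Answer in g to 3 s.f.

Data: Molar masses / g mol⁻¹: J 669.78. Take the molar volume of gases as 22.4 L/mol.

n(R) = 0.698 × 19300/1000 = 13.47 mol
n(L) = 182.6 / 22.4 = 8.152 mol
n/ν → R: 4.490, L: 8.152; R is limiting.
n(J) = (1/3) × 13.47 = 4.490 mol
mass = 4.490 × 669.78 = 3007 g

3010 g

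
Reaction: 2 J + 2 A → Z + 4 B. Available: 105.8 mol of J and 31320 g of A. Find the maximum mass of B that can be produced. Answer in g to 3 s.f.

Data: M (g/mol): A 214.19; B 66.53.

14100 g

n(J) = 105.8 mol
n(A) = 31320 / 214.19 = 146.2 mol
n/ν for J = 105.8/2 = 52.90
n/ν for A = 146.2/2 = 73.10
Smallest n/ν is J → limiting reagent.
n(B) = (4/2) × 105.8 = 211.6 mol
mass = 211.6 × 66.53 = 14080 g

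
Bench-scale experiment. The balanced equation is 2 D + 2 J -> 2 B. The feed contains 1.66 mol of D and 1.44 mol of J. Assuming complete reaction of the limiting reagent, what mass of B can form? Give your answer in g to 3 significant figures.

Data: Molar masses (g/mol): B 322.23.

n(D) = 1.660 mol
n(J) = 1.440 mol
n/ν → D: 0.8300, J: 0.7200; J is limiting.
n(B) = (2/2) × 1.440 = 1.440 mol
mass = 1.440 × 322.23 = 464.0 g

464 g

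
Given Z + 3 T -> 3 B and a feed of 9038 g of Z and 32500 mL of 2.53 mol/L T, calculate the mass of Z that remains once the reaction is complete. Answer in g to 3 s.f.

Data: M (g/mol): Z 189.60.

n(Z) = 9038 / 189.60 = 47.67 mol
n(T) = 2.53 × 32500/1000 = 82.23 mol
n/ν → Z: 47.67, T: 27.41; T is limiting.
Z consumed = (1/3) × 82.23 = 27.41 mol
Z remaining = 47.67 − 27.41 = 20.26 mol
mass = 20.26 × 189.60 = 3841 g

3840 g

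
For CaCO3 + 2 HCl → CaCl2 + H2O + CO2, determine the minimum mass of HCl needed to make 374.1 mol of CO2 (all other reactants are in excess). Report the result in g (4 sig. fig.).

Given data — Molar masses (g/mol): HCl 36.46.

n(CO2) = 374.1 mol
n(HCl) = (2/1) × 374.1 = 748.2 mol
mass = 748.2 × 36.46 = 27280 g

27280 g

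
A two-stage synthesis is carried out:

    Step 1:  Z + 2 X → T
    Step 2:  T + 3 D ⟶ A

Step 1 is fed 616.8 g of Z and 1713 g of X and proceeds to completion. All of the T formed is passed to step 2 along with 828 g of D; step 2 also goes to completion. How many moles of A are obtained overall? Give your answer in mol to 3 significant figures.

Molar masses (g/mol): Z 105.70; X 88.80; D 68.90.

Step 1:
n(Z) = 616.8 / 105.70 = 5.835 mol
n(X) = 1713 / 88.80 = 19.29 mol
n/ν → Z: 5.835, X: 9.645; Z is limiting.
n(T) produced = (1/1) × 5.835 = 5.835 mol
Step 2:
n(T) available = 5.835 mol
n(D) = 828.0 / 68.90 = 12.02 mol
n/ν → T: 5.835, D: 4.007; D is limiting.
n(A) = (1/3) × 12.02 = 4.007 mol

4.01 mol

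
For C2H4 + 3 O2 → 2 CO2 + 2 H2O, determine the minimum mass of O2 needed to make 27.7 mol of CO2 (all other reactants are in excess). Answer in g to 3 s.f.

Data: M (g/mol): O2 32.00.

n(CO2) = 27.70 mol
n(O2) = (3/2) × 27.70 = 41.55 mol
mass = 41.55 × 32.00 = 1330 g

1330 g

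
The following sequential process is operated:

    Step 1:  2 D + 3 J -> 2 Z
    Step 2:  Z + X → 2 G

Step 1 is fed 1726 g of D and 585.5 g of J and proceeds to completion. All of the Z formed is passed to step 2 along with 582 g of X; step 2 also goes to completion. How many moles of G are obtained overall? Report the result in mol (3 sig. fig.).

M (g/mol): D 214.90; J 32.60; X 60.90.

16.1 mol

Step 1:
n(D) = 1726 / 214.90 = 8.032 mol
n(J) = 585.5 / 32.60 = 17.96 mol
n/ν for D = 8.032/2 = 4.016
n/ν for J = 17.96/3 = 5.987
Smallest n/ν is D → limiting reagent.
n(Z) produced = (2/2) × 8.032 = 8.032 mol
Step 2:
n(Z) available = 8.032 mol
n(X) = 582.0 / 60.90 = 9.557 mol
n/ν for Z = 8.032/1 = 8.032
n/ν for X = 9.557/1 = 9.557
Smallest n/ν is Z → limiting reagent.
n(G) = (2/1) × 8.032 = 16.06 mol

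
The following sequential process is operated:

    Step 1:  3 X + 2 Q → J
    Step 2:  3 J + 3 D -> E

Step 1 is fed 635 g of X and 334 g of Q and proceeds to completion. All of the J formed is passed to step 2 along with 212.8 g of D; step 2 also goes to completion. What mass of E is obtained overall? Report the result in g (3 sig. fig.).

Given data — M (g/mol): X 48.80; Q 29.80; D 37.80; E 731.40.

Step 1:
n(X) = 635.0 / 48.80 = 13.01 mol
n(Q) = 334.0 / 29.80 = 11.21 mol
n/ν for X = 13.01/3 = 4.337
n/ν for Q = 11.21/2 = 5.605
Smallest n/ν is X → limiting reagent.
n(J) produced = (1/3) × 13.01 = 4.337 mol
Step 2:
n(J) available = 4.337 mol
n(D) = 212.8 / 37.80 = 5.630 mol
n/ν for J = 4.337/3 = 1.446
n/ν for D = 5.630/3 = 1.877
Smallest n/ν is J → limiting reagent.
n(E) = (1/3) × 4.337 = 1.446 mol
mass = 1.446 × 731.40 = 1058 g

1060 g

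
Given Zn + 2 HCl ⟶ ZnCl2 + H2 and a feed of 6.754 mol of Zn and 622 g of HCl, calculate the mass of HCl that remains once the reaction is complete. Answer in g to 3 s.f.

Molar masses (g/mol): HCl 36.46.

129 g

n(Zn) = 6.754 mol
n(HCl) = 622.0 / 36.46 = 17.06 mol
n/ν for Zn = 6.754/1 = 6.754
n/ν for HCl = 17.06/2 = 8.530
Smallest n/ν is Zn → limiting reagent.
HCl consumed = (2/1) × 6.754 = 13.51 mol
HCl remaining = 17.06 − 13.51 = 3.550 mol
mass = 3.550 × 36.46 = 129.4 g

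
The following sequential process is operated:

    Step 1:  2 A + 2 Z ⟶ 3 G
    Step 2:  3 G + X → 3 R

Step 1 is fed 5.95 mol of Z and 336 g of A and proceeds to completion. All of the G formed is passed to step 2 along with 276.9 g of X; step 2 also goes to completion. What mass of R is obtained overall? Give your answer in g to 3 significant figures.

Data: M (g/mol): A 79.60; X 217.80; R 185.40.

Step 1:
n(Z) = 5.950 mol
n(A) = 336.0 / 79.60 = 4.221 mol
n/ν for Z = 5.950/2 = 2.975
n/ν for A = 4.221/2 = 2.111
Smallest n/ν is A → limiting reagent.
n(G) produced = (3/2) × 4.221 = 6.332 mol
Step 2:
n(G) available = 6.332 mol
n(X) = 276.9 / 217.80 = 1.271 mol
n/ν for G = 6.332/3 = 2.111
n/ν for X = 1.271/1 = 1.271
Smallest n/ν is X → limiting reagent.
n(R) = (3/1) × 1.271 = 3.813 mol
mass = 3.813 × 185.40 = 706.9 g

707 g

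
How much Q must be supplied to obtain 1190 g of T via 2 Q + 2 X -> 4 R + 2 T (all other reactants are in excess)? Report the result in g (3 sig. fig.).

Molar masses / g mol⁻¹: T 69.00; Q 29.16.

n(T) = 1190 / 69.00 = 17.25 mol
n(Q) = (2/2) × 17.25 = 17.25 mol
mass = 17.25 × 29.16 = 503.0 g

503 g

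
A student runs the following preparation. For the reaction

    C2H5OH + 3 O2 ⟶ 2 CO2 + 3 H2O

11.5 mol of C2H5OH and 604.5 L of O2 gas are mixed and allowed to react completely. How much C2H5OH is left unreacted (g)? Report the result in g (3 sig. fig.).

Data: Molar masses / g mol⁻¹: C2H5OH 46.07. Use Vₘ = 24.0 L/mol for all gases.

n(C2H5OH) = 11.50 mol
n(O2) = 604.5 / 24.0 = 25.19 mol
n/ν for C2H5OH = 11.50/1 = 11.50
n/ν for O2 = 25.19/3 = 8.397
Smallest n/ν is O2 → limiting reagent.
C2H5OH consumed = (1/3) × 25.19 = 8.397 mol
C2H5OH remaining = 11.50 − 8.397 = 3.103 mol
mass = 3.103 × 46.07 = 143.0 g

143 g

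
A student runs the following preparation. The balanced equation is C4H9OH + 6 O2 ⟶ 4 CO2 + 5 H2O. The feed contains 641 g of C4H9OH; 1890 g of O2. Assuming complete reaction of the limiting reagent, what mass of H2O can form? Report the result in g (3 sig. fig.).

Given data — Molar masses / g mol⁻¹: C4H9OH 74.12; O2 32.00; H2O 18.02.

779 g

n(C4H9OH) = 641.0 / 74.12 = 8.648 mol
n(O2) = 1890 / 32.00 = 59.06 mol
n/ν for C4H9OH = 8.648/1 = 8.648
n/ν for O2 = 59.06/6 = 9.843
Smallest n/ν is C4H9OH → limiting reagent.
n(H2O) = (5/1) × 8.648 = 43.24 mol
mass = 43.24 × 18.02 = 779.2 g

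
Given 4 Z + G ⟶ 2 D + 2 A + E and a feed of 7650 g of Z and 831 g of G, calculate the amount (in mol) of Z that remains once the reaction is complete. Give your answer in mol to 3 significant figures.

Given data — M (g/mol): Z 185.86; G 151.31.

n(Z) = 7650 / 185.86 = 41.16 mol
n(G) = 831.0 / 151.31 = 5.492 mol
n/ν → Z: 10.29, G: 5.492; G is limiting.
Z consumed = (4/1) × 5.492 = 21.97 mol
Z remaining = 41.16 − 21.97 = 19.19 mol

19.2 mol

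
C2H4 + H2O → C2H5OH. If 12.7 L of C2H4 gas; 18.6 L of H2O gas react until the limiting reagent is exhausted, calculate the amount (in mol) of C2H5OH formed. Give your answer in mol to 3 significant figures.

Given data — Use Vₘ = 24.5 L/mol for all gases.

0.518 mol

n(C2H4) = 12.70 / 24.5 = 0.5184 mol
n(H2O) = 18.60 / 24.5 = 0.7592 mol
n/ν for C2H4 = 0.5184/1 = 0.5184
n/ν for H2O = 0.7592/1 = 0.7592
Smallest n/ν is C2H4 → limiting reagent.
n(C2H5OH) = (1/1) × 0.5184 = 0.5184 mol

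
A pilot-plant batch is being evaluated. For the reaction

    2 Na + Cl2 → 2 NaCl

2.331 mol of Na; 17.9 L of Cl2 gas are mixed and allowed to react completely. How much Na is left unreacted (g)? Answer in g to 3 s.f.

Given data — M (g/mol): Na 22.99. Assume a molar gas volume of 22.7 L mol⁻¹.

n(Na) = 2.331 mol
n(Cl2) = 17.90 / 22.7 = 0.7885 mol
n/ν for Na = 2.331/2 = 1.166
n/ν for Cl2 = 0.7885/1 = 0.7885
Smallest n/ν is Cl2 → limiting reagent.
Na consumed = (2/1) × 0.7885 = 1.577 mol
Na remaining = 2.331 − 1.577 = 0.7540 mol
mass = 0.7540 × 22.99 = 17.33 g

17.3 g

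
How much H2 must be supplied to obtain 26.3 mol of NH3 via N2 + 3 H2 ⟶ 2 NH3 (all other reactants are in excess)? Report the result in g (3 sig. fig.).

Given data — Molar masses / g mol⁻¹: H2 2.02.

n(NH3) = 26.30 mol
n(H2) = (3/2) × 26.30 = 39.45 mol
mass = 39.45 × 2.02 = 79.69 g

79.7 g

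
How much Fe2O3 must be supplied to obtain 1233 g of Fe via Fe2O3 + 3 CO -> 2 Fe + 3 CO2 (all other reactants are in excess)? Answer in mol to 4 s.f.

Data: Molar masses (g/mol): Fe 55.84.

n(Fe) = 1233 / 55.84 = 22.08 mol
n(Fe2O3) = (1/2) × 22.08 = 11.04 mol

11.04 mol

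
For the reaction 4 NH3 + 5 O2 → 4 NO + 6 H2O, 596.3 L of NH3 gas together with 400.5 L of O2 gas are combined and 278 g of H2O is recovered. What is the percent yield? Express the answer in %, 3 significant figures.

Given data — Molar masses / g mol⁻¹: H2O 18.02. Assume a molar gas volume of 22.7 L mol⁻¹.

72.9 %

n(NH3) = 596.3 / 22.7 = 26.27 mol
n(O2) = 400.5 / 22.7 = 17.64 mol
n/ν for NH3 = 26.27/4 = 6.568
n/ν for O2 = 17.64/5 = 3.528
Smallest n/ν is O2 → limiting reagent.
theoretical n(H2O) = (6/5) × 17.64 = 21.17 mol → 381.5 g
% yield = 278 / 381.5 × 100 = 72.87 %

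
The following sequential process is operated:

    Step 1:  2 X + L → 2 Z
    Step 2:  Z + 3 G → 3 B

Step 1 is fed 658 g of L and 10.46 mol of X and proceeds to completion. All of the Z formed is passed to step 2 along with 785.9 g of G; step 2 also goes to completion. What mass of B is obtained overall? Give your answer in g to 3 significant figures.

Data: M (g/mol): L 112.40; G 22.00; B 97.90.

Step 1:
n(L) = 658.0 / 112.40 = 5.854 mol
n(X) = 10.46 mol
n/ν → L: 5.854, X: 5.230; X is limiting.
n(Z) produced = (2/2) × 10.46 = 10.46 mol
Step 2:
n(Z) available = 10.46 mol
n(G) = 785.9 / 22.00 = 35.72 mol
n/ν → Z: 10.46, G: 11.91; Z is limiting.
n(B) = (3/1) × 10.46 = 31.38 mol
mass = 31.38 × 97.90 = 3072 g

3070 g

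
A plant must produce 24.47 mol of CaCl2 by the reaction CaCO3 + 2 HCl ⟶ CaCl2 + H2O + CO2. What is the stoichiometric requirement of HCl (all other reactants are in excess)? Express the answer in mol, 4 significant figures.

48.94 mol

n(CaCl2) = 24.47 mol
n(HCl) = (2/1) × 24.47 = 48.94 mol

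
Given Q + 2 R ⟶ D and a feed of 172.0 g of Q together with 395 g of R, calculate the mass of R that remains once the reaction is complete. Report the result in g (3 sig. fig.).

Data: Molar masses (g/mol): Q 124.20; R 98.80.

121 g

n(Q) = 172.0 / 124.20 = 1.385 mol
n(R) = 395.0 / 98.80 = 3.998 mol
n/ν for Q = 1.385/1 = 1.385
n/ν for R = 3.998/2 = 1.999
Smallest n/ν is Q → limiting reagent.
R consumed = (2/1) × 1.385 = 2.770 mol
R remaining = 3.998 − 2.770 = 1.228 mol
mass = 1.228 × 98.80 = 121.3 g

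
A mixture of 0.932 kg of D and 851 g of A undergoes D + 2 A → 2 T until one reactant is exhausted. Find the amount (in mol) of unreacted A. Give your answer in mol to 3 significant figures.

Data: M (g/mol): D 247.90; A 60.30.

n(D) = 0.9320×1000 / 247.90 = 3.760 mol
n(A) = 851.0 / 60.30 = 14.11 mol
n/ν → D: 3.760, A: 7.055; D is limiting.
A consumed = (2/1) × 3.760 = 7.520 mol
A remaining = 14.11 − 7.520 = 6.590 mol

6.59 mol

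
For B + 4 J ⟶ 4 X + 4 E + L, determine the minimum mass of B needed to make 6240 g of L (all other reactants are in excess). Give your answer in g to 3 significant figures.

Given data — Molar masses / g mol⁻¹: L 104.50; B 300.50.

17900 g

n(L) = 6240 / 104.50 = 59.71 mol
n(B) = (1/1) × 59.71 = 59.71 mol
mass = 59.71 × 300.50 = 17940 g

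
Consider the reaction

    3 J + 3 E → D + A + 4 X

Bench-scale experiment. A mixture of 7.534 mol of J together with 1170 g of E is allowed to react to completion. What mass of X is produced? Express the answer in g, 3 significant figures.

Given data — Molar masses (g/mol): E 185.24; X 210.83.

1780 g

n(J) = 7.534 mol
n(E) = 1170 / 185.24 = 6.316 mol
n/ν → J: 2.511, E: 2.105; E is limiting.
n(X) = (4/3) × 6.316 = 8.421 mol
mass = 8.421 × 210.83 = 1775 g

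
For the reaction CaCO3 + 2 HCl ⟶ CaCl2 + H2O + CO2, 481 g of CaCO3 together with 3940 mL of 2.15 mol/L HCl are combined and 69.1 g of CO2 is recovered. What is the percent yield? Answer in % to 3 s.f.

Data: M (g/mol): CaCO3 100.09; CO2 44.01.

37.1 %

n(CaCO3) = 481.0 / 100.09 = 4.806 mol
n(HCl) = 2.15 × 3940/1000 = 8.471 mol
n/ν → CaCO3: 4.806, HCl: 4.236; HCl is limiting.
theoretical n(CO2) = (1/2) × 8.471 = 4.236 mol → 186.4 g
% yield = 69.1 / 186.4 × 100 = 37.07 %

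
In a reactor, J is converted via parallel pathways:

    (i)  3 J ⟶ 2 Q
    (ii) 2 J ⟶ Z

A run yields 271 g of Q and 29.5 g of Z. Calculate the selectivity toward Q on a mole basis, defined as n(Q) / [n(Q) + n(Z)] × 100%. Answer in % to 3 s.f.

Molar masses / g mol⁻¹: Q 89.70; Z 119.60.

92.5 %

n(Q) = 271 / 89.70 = 3.021 mol
n(Z) = 29.5 / 119.60 = 0.2467 mol
selectivity = 3.021/(3.021+0.2467) × 100 = 92.45 %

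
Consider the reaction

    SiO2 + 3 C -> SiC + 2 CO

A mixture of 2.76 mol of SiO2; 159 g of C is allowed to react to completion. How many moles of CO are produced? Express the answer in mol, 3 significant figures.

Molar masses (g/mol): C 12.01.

5.52 mol

n(SiO2) = 2.760 mol
n(C) = 159.0 / 12.01 = 13.24 mol
n/ν for SiO2 = 2.760/1 = 2.760
n/ν for C = 13.24/3 = 4.413
Smallest n/ν is SiO2 → limiting reagent.
n(CO) = (2/1) × 2.760 = 5.520 mol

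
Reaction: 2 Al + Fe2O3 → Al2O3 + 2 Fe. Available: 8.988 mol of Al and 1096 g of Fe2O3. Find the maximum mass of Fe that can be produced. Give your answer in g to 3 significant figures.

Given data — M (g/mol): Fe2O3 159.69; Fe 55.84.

n(Al) = 8.988 mol
n(Fe2O3) = 1096 / 159.69 = 6.863 mol
n/ν for Al = 8.988/2 = 4.494
n/ν for Fe2O3 = 6.863/1 = 6.863
Smallest n/ν is Al → limiting reagent.
n(Fe) = (2/2) × 8.988 = 8.988 mol
mass = 8.988 × 55.84 = 501.9 g

502 g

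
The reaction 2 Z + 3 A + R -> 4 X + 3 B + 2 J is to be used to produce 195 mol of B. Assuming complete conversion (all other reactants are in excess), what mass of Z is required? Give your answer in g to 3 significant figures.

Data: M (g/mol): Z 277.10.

n(B) = 195.0 mol
n(Z) = (2/3) × 195.0 = 130.0 mol
mass = 130.0 × 277.10 = 36020 g

36000 g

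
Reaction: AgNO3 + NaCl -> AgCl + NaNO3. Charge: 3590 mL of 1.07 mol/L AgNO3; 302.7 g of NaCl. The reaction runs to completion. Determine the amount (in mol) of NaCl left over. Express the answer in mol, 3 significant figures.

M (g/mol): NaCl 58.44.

1.34 mol

n(AgNO3) = 1.07 × 3590/1000 = 3.841 mol
n(NaCl) = 302.7 / 58.44 = 5.180 mol
n/ν → AgNO3: 3.841, NaCl: 5.180; AgNO3 is limiting.
NaCl consumed = (1/1) × 3.841 = 3.841 mol
NaCl remaining = 5.180 − 3.841 = 1.339 mol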